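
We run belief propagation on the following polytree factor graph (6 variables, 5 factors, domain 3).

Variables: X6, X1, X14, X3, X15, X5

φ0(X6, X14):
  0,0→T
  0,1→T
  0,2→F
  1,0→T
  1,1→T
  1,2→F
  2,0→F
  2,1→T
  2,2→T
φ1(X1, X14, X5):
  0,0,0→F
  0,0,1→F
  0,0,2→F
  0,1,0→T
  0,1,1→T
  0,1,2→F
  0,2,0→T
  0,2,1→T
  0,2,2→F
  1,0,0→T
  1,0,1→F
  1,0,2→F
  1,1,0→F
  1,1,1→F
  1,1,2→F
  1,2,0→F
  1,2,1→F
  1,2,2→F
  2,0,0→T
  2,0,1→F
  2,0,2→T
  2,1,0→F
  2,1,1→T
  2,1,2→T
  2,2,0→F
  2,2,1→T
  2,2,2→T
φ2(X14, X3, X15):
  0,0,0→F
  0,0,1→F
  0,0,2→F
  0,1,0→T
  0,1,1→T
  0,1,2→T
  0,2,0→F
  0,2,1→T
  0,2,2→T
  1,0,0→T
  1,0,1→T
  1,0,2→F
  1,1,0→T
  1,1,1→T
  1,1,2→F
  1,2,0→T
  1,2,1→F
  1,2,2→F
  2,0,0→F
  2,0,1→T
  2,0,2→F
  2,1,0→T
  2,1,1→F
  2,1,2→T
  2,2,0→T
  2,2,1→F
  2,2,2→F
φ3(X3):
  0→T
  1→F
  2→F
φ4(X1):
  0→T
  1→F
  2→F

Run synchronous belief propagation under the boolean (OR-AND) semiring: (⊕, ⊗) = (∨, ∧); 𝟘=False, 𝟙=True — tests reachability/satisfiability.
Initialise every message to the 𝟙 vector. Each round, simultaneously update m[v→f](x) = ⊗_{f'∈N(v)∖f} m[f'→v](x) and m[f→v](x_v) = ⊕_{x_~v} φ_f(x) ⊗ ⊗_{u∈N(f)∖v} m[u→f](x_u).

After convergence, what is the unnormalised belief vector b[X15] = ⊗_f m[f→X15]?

init: all messages = 𝟙 over 3 values
r1 m[φ0→X6] = [T, T, T]
r1 m[φ0→X14] = [T, T, T]
r1 m[φ1→X1] = [T, T, T]
r1 m[φ1→X14] = [T, T, T]
r1 m[φ1→X5] = [T, T, T]
r1 m[φ2→X14] = [T, T, T]
r1 m[φ2→X3] = [T, T, T]
r1 m[φ2→X15] = [T, T, T]
r1 m[φ3→X3] = [T, F, F]
r1 m[φ4→X1] = [T, F, F]
r1 m[X6→φ0] = [T, T, T]
r1 m[X1→φ1] = [T, T, T]
r1 m[X1→φ4] = [T, T, T]
r1 m[X14→φ0] = [T, T, T]
r1 m[X14→φ1] = [T, T, T]
r1 m[X14→φ2] = [T, T, T]
r1 m[X3→φ2] = [T, T, T]
r1 m[X3→φ3] = [T, T, T]
r1 m[X15→φ2] = [T, T, T]
r1 m[X5→φ1] = [T, T, T]
r2 m[φ0→X6] = [T, T, T]
r2 m[φ0→X14] = [T, T, T]
r2 m[φ1→X1] = [T, T, T]
r2 m[φ1→X14] = [T, T, T]
r2 m[φ1→X5] = [T, T, T]
r2 m[φ2→X14] = [T, T, T]
r2 m[φ2→X3] = [T, T, T]
r2 m[φ2→X15] = [T, T, T]
r2 m[φ3→X3] = [T, F, F]
r2 m[φ4→X1] = [T, F, F]
r2 m[X6→φ0] = [T, T, T]
r2 m[X1→φ1] = [T, F, F]
r2 m[X1→φ4] = [T, T, T]
r2 m[X14→φ0] = [T, T, T]
r2 m[X14→φ1] = [T, T, T]
r2 m[X14→φ2] = [T, T, T]
r2 m[X3→φ2] = [T, F, F]
r2 m[X3→φ3] = [T, T, T]
r2 m[X15→φ2] = [T, T, T]
r2 m[X5→φ1] = [T, T, T]
r3 m[φ0→X6] = [T, T, T]
r3 m[φ0→X14] = [T, T, T]
r3 m[φ1→X1] = [T, T, T]
r3 m[φ1→X14] = [F, T, T]
r3 m[φ1→X5] = [T, T, F]
r3 m[φ2→X14] = [F, T, T]
r3 m[φ2→X3] = [T, T, T]
r3 m[φ2→X15] = [T, T, F]
r3 m[φ3→X3] = [T, F, F]
r3 m[φ4→X1] = [T, F, F]
r3 m[X6→φ0] = [T, T, T]
r3 m[X1→φ1] = [T, F, F]
r3 m[X1→φ4] = [T, T, T]
r3 m[X14→φ0] = [T, T, T]
r3 m[X14→φ1] = [T, T, T]
r3 m[X14→φ2] = [T, T, T]
r3 m[X3→φ2] = [T, F, F]
r3 m[X3→φ3] = [T, T, T]
r3 m[X15→φ2] = [T, T, T]
r3 m[X5→φ1] = [T, T, T]
r4 m[φ0→X6] = [T, T, T]
r4 m[φ0→X14] = [T, T, T]
r4 m[φ1→X1] = [T, T, T]
r4 m[φ1→X14] = [F, T, T]
r4 m[φ1→X5] = [T, T, F]
r4 m[φ2→X14] = [F, T, T]
r4 m[φ2→X3] = [T, T, T]
r4 m[φ2→X15] = [T, T, F]
r4 m[φ3→X3] = [T, F, F]
r4 m[φ4→X1] = [T, F, F]
r4 m[X6→φ0] = [T, T, T]
r4 m[X1→φ1] = [T, F, F]
r4 m[X1→φ4] = [T, T, T]
r4 m[X14→φ0] = [F, T, T]
r4 m[X14→φ1] = [F, T, T]
r4 m[X14→φ2] = [F, T, T]
r4 m[X3→φ2] = [T, F, F]
r4 m[X3→φ3] = [T, T, T]
r4 m[X15→φ2] = [T, T, T]
r4 m[X5→φ1] = [T, T, T]
r5 m[φ0→X6] = [T, T, T]
r5 m[φ0→X14] = [T, T, T]
r5 m[φ1→X1] = [T, F, T]
r5 m[φ1→X14] = [F, T, T]
r5 m[φ1→X5] = [T, T, F]
r5 m[φ2→X14] = [F, T, T]
r5 m[φ2→X3] = [T, T, T]
r5 m[φ2→X15] = [T, T, F]
r5 m[φ3→X3] = [T, F, F]
r5 m[φ4→X1] = [T, F, F]
r5 m[X6→φ0] = [T, T, T]
r5 m[X1→φ1] = [T, F, F]
r5 m[X1→φ4] = [T, T, T]
r5 m[X14→φ0] = [F, T, T]
r5 m[X14→φ1] = [F, T, T]
r5 m[X14→φ2] = [F, T, T]
r5 m[X3→φ2] = [T, F, F]
r5 m[X3→φ3] = [T, T, T]
r5 m[X15→φ2] = [T, T, T]
r5 m[X5→φ1] = [T, T, T]
r6 m[φ0→X6] = [T, T, T]
r6 m[φ0→X14] = [T, T, T]
r6 m[φ1→X1] = [T, F, T]
r6 m[φ1→X14] = [F, T, T]
r6 m[φ1→X5] = [T, T, F]
r6 m[φ2→X14] = [F, T, T]
r6 m[φ2→X3] = [T, T, T]
r6 m[φ2→X15] = [T, T, F]
r6 m[φ3→X3] = [T, F, F]
r6 m[φ4→X1] = [T, F, F]
r6 m[X6→φ0] = [T, T, T]
r6 m[X1→φ1] = [T, F, F]
r6 m[X1→φ4] = [T, F, T]
r6 m[X14→φ0] = [F, T, T]
r6 m[X14→φ1] = [F, T, T]
r6 m[X14→φ2] = [F, T, T]
r6 m[X3→φ2] = [T, F, F]
r6 m[X3→φ3] = [T, T, T]
r6 m[X15→φ2] = [T, T, T]
r6 m[X5→φ1] = [T, T, T]
r7 m[φ0→X6] = [T, T, T]
r7 m[φ0→X14] = [T, T, T]
r7 m[φ1→X1] = [T, F, T]
r7 m[φ1→X14] = [F, T, T]
r7 m[φ1→X5] = [T, T, F]
r7 m[φ2→X14] = [F, T, T]
r7 m[φ2→X3] = [T, T, T]
r7 m[φ2→X15] = [T, T, F]
r7 m[φ3→X3] = [T, F, F]
r7 m[φ4→X1] = [T, F, F]
r7 m[X6→φ0] = [T, T, T]
r7 m[X1→φ1] = [T, F, F]
r7 m[X1→φ4] = [T, F, T]
r7 m[X14→φ0] = [F, T, T]
r7 m[X14→φ1] = [F, T, T]
r7 m[X14→φ2] = [F, T, T]
r7 m[X3→φ2] = [T, F, F]
r7 m[X3→φ3] = [T, T, T]
r7 m[X15→φ2] = [T, T, T]
r7 m[X5→φ1] = [T, T, T]
fixed point reached at round 7
b[X15] = ⊗ incoming = [T, T, F]

b[X15] = [T, T, F]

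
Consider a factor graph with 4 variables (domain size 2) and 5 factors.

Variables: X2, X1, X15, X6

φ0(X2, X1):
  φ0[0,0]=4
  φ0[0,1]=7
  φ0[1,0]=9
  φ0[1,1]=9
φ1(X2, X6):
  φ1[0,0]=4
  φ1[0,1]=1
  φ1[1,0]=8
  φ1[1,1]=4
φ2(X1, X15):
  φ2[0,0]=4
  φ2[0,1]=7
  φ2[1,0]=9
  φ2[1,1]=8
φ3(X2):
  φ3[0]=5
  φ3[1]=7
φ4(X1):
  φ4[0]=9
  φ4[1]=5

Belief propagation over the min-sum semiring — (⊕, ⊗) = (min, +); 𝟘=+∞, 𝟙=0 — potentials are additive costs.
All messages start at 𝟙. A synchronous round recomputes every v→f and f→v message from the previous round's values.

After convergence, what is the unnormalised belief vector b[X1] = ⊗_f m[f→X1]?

init: all messages = 𝟙 over 2 values
r1 m[φ0→X2] = [4, 9]
r1 m[φ0→X1] = [4, 7]
r1 m[φ1→X2] = [1, 4]
r1 m[φ1→X6] = [4, 1]
r1 m[φ2→X1] = [4, 8]
r1 m[φ2→X15] = [4, 7]
r1 m[φ3→X2] = [5, 7]
r1 m[φ4→X1] = [9, 5]
r1 m[X2→φ0] = [0, 0]
r1 m[X2→φ1] = [0, 0]
r1 m[X2→φ3] = [0, 0]
r1 m[X1→φ0] = [0, 0]
r1 m[X1→φ2] = [0, 0]
r1 m[X1→φ4] = [0, 0]
r1 m[X15→φ2] = [0, 0]
r1 m[X6→φ1] = [0, 0]
r2 m[φ0→X2] = [4, 9]
r2 m[φ0→X1] = [4, 7]
r2 m[φ1→X2] = [1, 4]
r2 m[φ1→X6] = [4, 1]
r2 m[φ2→X1] = [4, 8]
r2 m[φ2→X15] = [4, 7]
r2 m[φ3→X2] = [5, 7]
r2 m[φ4→X1] = [9, 5]
r2 m[X2→φ0] = [6, 11]
r2 m[X2→φ1] = [9, 16]
r2 m[X2→φ3] = [5, 13]
r2 m[X1→φ0] = [13, 13]
r2 m[X1→φ2] = [13, 12]
r2 m[X1→φ4] = [8, 15]
r2 m[X15→φ2] = [0, 0]
r2 m[X6→φ1] = [0, 0]
r3 m[φ0→X2] = [17, 22]
r3 m[φ0→X1] = [10, 13]
r3 m[φ1→X2] = [1, 4]
r3 m[φ1→X6] = [13, 10]
r3 m[φ2→X1] = [4, 8]
r3 m[φ2→X15] = [17, 20]
r3 m[φ3→X2] = [5, 7]
r3 m[φ4→X1] = [9, 5]
r3 m[X2→φ0] = [6, 11]
r3 m[X2→φ1] = [9, 16]
r3 m[X2→φ3] = [5, 13]
r3 m[X1→φ0] = [13, 13]
r3 m[X1→φ2] = [13, 12]
r3 m[X1→φ4] = [8, 15]
r3 m[X15→φ2] = [0, 0]
r3 m[X6→φ1] = [0, 0]
r4 m[φ0→X2] = [17, 22]
r4 m[φ0→X1] = [10, 13]
r4 m[φ1→X2] = [1, 4]
r4 m[φ1→X6] = [13, 10]
r4 m[φ2→X1] = [4, 8]
r4 m[φ2→X15] = [17, 20]
r4 m[φ3→X2] = [5, 7]
r4 m[φ4→X1] = [9, 5]
r4 m[X2→φ0] = [6, 11]
r4 m[X2→φ1] = [22, 29]
r4 m[X2→φ3] = [18, 26]
r4 m[X1→φ0] = [13, 13]
r4 m[X1→φ2] = [19, 18]
r4 m[X1→φ4] = [14, 21]
r4 m[X15→φ2] = [0, 0]
r4 m[X6→φ1] = [0, 0]
r5 m[φ0→X2] = [17, 22]
r5 m[φ0→X1] = [10, 13]
r5 m[φ1→X2] = [1, 4]
r5 m[φ1→X6] = [26, 23]
r5 m[φ2→X1] = [4, 8]
r5 m[φ2→X15] = [23, 26]
r5 m[φ3→X2] = [5, 7]
r5 m[φ4→X1] = [9, 5]
r5 m[X2→φ0] = [6, 11]
r5 m[X2→φ1] = [22, 29]
r5 m[X2→φ3] = [18, 26]
r5 m[X1→φ0] = [13, 13]
r5 m[X1→φ2] = [19, 18]
r5 m[X1→φ4] = [14, 21]
r5 m[X15→φ2] = [0, 0]
r5 m[X6→φ1] = [0, 0]
r6 m[φ0→X2] = [17, 22]
r6 m[φ0→X1] = [10, 13]
r6 m[φ1→X2] = [1, 4]
r6 m[φ1→X6] = [26, 23]
r6 m[φ2→X1] = [4, 8]
r6 m[φ2→X15] = [23, 26]
r6 m[φ3→X2] = [5, 7]
r6 m[φ4→X1] = [9, 5]
r6 m[X2→φ0] = [6, 11]
r6 m[X2→φ1] = [22, 29]
r6 m[X2→φ3] = [18, 26]
r6 m[X1→φ0] = [13, 13]
r6 m[X1→φ2] = [19, 18]
r6 m[X1→φ4] = [14, 21]
r6 m[X15→φ2] = [0, 0]
r6 m[X6→φ1] = [0, 0]
fixed point reached at round 6
b[X1] = ⊗ incoming = [23, 26]

b[X1] = [23, 26]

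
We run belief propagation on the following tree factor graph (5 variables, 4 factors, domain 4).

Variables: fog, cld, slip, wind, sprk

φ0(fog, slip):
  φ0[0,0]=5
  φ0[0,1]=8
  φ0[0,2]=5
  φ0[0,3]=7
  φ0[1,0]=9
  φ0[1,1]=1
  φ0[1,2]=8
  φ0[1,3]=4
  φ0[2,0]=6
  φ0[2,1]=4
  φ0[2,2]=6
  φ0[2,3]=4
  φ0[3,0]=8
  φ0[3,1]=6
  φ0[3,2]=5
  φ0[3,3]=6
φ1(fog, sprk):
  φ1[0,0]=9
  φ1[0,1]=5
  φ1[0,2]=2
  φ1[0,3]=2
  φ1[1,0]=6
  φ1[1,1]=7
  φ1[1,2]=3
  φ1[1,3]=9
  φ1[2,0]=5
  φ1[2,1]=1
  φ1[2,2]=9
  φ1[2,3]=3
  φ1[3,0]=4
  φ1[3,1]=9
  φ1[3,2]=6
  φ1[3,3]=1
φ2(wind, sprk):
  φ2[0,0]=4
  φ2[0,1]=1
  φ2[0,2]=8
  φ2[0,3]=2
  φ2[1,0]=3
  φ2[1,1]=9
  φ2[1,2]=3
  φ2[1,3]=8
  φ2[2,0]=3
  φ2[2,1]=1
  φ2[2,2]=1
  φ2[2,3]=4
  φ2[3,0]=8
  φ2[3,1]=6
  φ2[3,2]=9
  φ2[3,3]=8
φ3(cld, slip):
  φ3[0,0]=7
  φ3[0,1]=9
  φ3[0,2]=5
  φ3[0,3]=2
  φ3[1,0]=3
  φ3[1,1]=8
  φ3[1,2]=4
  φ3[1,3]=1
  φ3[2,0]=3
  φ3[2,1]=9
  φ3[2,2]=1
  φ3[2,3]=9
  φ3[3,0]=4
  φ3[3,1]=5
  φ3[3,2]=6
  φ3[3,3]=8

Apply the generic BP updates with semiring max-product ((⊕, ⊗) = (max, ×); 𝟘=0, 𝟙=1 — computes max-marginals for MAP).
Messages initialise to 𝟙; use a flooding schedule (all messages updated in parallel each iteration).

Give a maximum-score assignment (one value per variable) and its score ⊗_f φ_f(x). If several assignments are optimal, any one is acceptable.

assignment: (fog=0, cld=0, slip=1, wind=3, sprk=0); score = 5184

init: all messages = 𝟙 over 4 values
r1 m[φ0→fog] = [8, 9, 6, 8]
r1 m[φ0→slip] = [9, 8, 8, 7]
r1 m[φ1→fog] = [9, 9, 9, 9]
r1 m[φ1→sprk] = [9, 9, 9, 9]
r1 m[φ2→wind] = [8, 9, 4, 9]
r1 m[φ2→sprk] = [8, 9, 9, 8]
r1 m[φ3→cld] = [9, 8, 9, 8]
r1 m[φ3→slip] = [7, 9, 6, 9]
r1 m[fog→φ0] = [1, 1, 1, 1]
r1 m[fog→φ1] = [1, 1, 1, 1]
r1 m[cld→φ3] = [1, 1, 1, 1]
r1 m[slip→φ0] = [1, 1, 1, 1]
r1 m[slip→φ3] = [1, 1, 1, 1]
r1 m[wind→φ2] = [1, 1, 1, 1]
r1 m[sprk→φ1] = [1, 1, 1, 1]
r1 m[sprk→φ2] = [1, 1, 1, 1]
r2 m[φ0→fog] = [8, 9, 6, 8]
r2 m[φ0→slip] = [9, 8, 8, 7]
r2 m[φ1→fog] = [9, 9, 9, 9]
r2 m[φ1→sprk] = [9, 9, 9, 9]
r2 m[φ2→wind] = [8, 9, 4, 9]
r2 m[φ2→sprk] = [8, 9, 9, 8]
r2 m[φ3→cld] = [9, 8, 9, 8]
r2 m[φ3→slip] = [7, 9, 6, 9]
r2 m[fog→φ0] = [9, 9, 9, 9]
r2 m[fog→φ1] = [8, 9, 6, 8]
r2 m[cld→φ3] = [1, 1, 1, 1]
r2 m[slip→φ0] = [7, 9, 6, 9]
r2 m[slip→φ3] = [9, 8, 8, 7]
r2 m[wind→φ2] = [1, 1, 1, 1]
r2 m[sprk→φ1] = [8, 9, 9, 8]
r2 m[sprk→φ2] = [9, 9, 9, 9]
r3 m[φ0→fog] = [72, 63, 42, 56]
r3 m[φ0→slip] = [81, 72, 72, 63]
r3 m[φ1→fog] = [72, 72, 81, 81]
r3 m[φ1→sprk] = [72, 72, 54, 81]
r3 m[φ2→wind] = [72, 81, 36, 81]
r3 m[φ2→sprk] = [8, 9, 9, 8]
r3 m[φ3→cld] = [72, 64, 72, 56]
r3 m[φ3→slip] = [7, 9, 6, 9]
r3 m[fog→φ0] = [9, 9, 9, 9]
r3 m[fog→φ1] = [8, 9, 6, 8]
r3 m[cld→φ3] = [1, 1, 1, 1]
r3 m[slip→φ0] = [7, 9, 6, 9]
r3 m[slip→φ3] = [9, 8, 8, 7]
r3 m[wind→φ2] = [1, 1, 1, 1]
r3 m[sprk→φ1] = [8, 9, 9, 8]
r3 m[sprk→φ2] = [9, 9, 9, 9]
r4 m[φ0→fog] = [72, 63, 42, 56]
r4 m[φ0→slip] = [81, 72, 72, 63]
r4 m[φ1→fog] = [72, 72, 81, 81]
r4 m[φ1→sprk] = [72, 72, 54, 81]
r4 m[φ2→wind] = [72, 81, 36, 81]
r4 m[φ2→sprk] = [8, 9, 9, 8]
r4 m[φ3→cld] = [72, 64, 72, 56]
r4 m[φ3→slip] = [7, 9, 6, 9]
r4 m[fog→φ0] = [72, 72, 81, 81]
r4 m[fog→φ1] = [72, 63, 42, 56]
r4 m[cld→φ3] = [1, 1, 1, 1]
r4 m[slip→φ0] = [7, 9, 6, 9]
r4 m[slip→φ3] = [81, 72, 72, 63]
r4 m[wind→φ2] = [1, 1, 1, 1]
r4 m[sprk→φ1] = [8, 9, 9, 8]
r4 m[sprk→φ2] = [72, 72, 54, 81]
r5 m[φ0→fog] = [72, 63, 42, 56]
r5 m[φ0→slip] = [648, 576, 576, 504]
r5 m[φ1→fog] = [72, 72, 81, 81]
r5 m[φ1→sprk] = [648, 504, 378, 567]
r5 m[φ2→wind] = [432, 648, 324, 648]
r5 m[φ2→sprk] = [8, 9, 9, 8]
r5 m[φ3→cld] = [648, 576, 648, 504]
r5 m[φ3→slip] = [7, 9, 6, 9]
r5 m[fog→φ0] = [72, 72, 81, 81]
r5 m[fog→φ1] = [72, 63, 42, 56]
r5 m[cld→φ3] = [1, 1, 1, 1]
r5 m[slip→φ0] = [7, 9, 6, 9]
r5 m[slip→φ3] = [81, 72, 72, 63]
r5 m[wind→φ2] = [1, 1, 1, 1]
r5 m[sprk→φ1] = [8, 9, 9, 8]
r5 m[sprk→φ2] = [72, 72, 54, 81]
r6 m[φ0→fog] = [72, 63, 42, 56]
r6 m[φ0→slip] = [648, 576, 576, 504]
r6 m[φ1→fog] = [72, 72, 81, 81]
r6 m[φ1→sprk] = [648, 504, 378, 567]
r6 m[φ2→wind] = [432, 648, 324, 648]
r6 m[φ2→sprk] = [8, 9, 9, 8]
r6 m[φ3→cld] = [648, 576, 648, 504]
r6 m[φ3→slip] = [7, 9, 6, 9]
r6 m[fog→φ0] = [72, 72, 81, 81]
r6 m[fog→φ1] = [72, 63, 42, 56]
r6 m[cld→φ3] = [1, 1, 1, 1]
r6 m[slip→φ0] = [7, 9, 6, 9]
r6 m[slip→φ3] = [648, 576, 576, 504]
r6 m[wind→φ2] = [1, 1, 1, 1]
r6 m[sprk→φ1] = [8, 9, 9, 8]
r6 m[sprk→φ2] = [648, 504, 378, 567]
r7 m[φ0→fog] = [72, 63, 42, 56]
r7 m[φ0→slip] = [648, 576, 576, 504]
r7 m[φ1→fog] = [72, 72, 81, 81]
r7 m[φ1→sprk] = [648, 504, 378, 567]
r7 m[φ2→wind] = [3024, 4536, 2268, 5184]
r7 m[φ2→sprk] = [8, 9, 9, 8]
r7 m[φ3→cld] = [5184, 4608, 5184, 4032]
r7 m[φ3→slip] = [7, 9, 6, 9]
r7 m[fog→φ0] = [72, 72, 81, 81]
r7 m[fog→φ1] = [72, 63, 42, 56]
r7 m[cld→φ3] = [1, 1, 1, 1]
r7 m[slip→φ0] = [7, 9, 6, 9]
r7 m[slip→φ3] = [648, 576, 576, 504]
r7 m[wind→φ2] = [1, 1, 1, 1]
r7 m[sprk→φ1] = [8, 9, 9, 8]
r7 m[sprk→φ2] = [648, 504, 378, 567]
r8 m[φ0→fog] = [72, 63, 42, 56]
r8 m[φ0→slip] = [648, 576, 576, 504]
r8 m[φ1→fog] = [72, 72, 81, 81]
r8 m[φ1→sprk] = [648, 504, 378, 567]
r8 m[φ2→wind] = [3024, 4536, 2268, 5184]
r8 m[φ2→sprk] = [8, 9, 9, 8]
r8 m[φ3→cld] = [5184, 4608, 5184, 4032]
r8 m[φ3→slip] = [7, 9, 6, 9]
r8 m[fog→φ0] = [72, 72, 81, 81]
r8 m[fog→φ1] = [72, 63, 42, 56]
r8 m[cld→φ3] = [1, 1, 1, 1]
r8 m[slip→φ0] = [7, 9, 6, 9]
r8 m[slip→φ3] = [648, 576, 576, 504]
r8 m[wind→φ2] = [1, 1, 1, 1]
r8 m[sprk→φ1] = [8, 9, 9, 8]
r8 m[sprk→φ2] = [648, 504, 378, 567]
fixed point reached at round 8
traceback from fog: (fog=0, cld=0, slip=1, wind=3, sprk=0), score=5184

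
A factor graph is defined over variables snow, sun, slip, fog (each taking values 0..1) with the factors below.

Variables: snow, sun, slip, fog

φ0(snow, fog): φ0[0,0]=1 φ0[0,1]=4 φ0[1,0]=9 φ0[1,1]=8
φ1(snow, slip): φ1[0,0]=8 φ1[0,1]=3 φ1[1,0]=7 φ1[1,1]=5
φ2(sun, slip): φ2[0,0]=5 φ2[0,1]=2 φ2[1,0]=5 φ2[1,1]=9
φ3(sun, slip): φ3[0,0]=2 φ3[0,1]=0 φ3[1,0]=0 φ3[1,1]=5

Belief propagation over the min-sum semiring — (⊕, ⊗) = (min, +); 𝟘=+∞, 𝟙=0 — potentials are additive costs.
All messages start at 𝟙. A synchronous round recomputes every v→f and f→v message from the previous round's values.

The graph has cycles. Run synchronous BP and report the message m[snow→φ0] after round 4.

message @ round 4 = [5, 7]

init: all messages = 𝟙 over 2 values
r1 m[φ0→snow] = [1, 8]
r1 m[φ0→fog] = [1, 4]
r1 m[φ1→snow] = [3, 5]
r1 m[φ1→slip] = [7, 3]
r1 m[φ2→sun] = [2, 5]
r1 m[φ2→slip] = [5, 2]
r1 m[φ3→sun] = [0, 0]
r1 m[φ3→slip] = [0, 0]
r1 m[snow→φ0] = [0, 0]
r1 m[snow→φ1] = [0, 0]
r1 m[sun→φ2] = [0, 0]
r1 m[sun→φ3] = [0, 0]
r1 m[slip→φ1] = [0, 0]
r1 m[slip→φ2] = [0, 0]
r1 m[slip→φ3] = [0, 0]
r1 m[fog→φ0] = [0, 0]
r2 m[φ0→snow] = [1, 8]
r2 m[φ0→fog] = [1, 4]
r2 m[φ1→snow] = [3, 5]
r2 m[φ1→slip] = [7, 3]
r2 m[φ2→sun] = [2, 5]
r2 m[φ2→slip] = [5, 2]
r2 m[φ3→sun] = [0, 0]
r2 m[φ3→slip] = [0, 0]
r2 m[snow→φ0] = [3, 5]
r2 m[snow→φ1] = [1, 8]
r2 m[sun→φ2] = [0, 0]
r2 m[sun→φ3] = [2, 5]
r2 m[slip→φ1] = [5, 2]
r2 m[slip→φ2] = [7, 3]
r2 m[slip→φ3] = [12, 5]
r2 m[fog→φ0] = [0, 0]
r3 m[φ0→snow] = [1, 8]
r3 m[φ0→fog] = [4, 7]
r3 m[φ1→snow] = [5, 7]
r3 m[φ1→slip] = [9, 4]
r3 m[φ2→sun] = [5, 12]
r3 m[φ2→slip] = [5, 2]
r3 m[φ3→sun] = [5, 10]
r3 m[φ3→slip] = [4, 2]
r3 m[snow→φ0] = [3, 5]
r3 m[snow→φ1] = [1, 8]
r3 m[sun→φ2] = [0, 0]
r3 m[sun→φ3] = [2, 5]
r3 m[slip→φ1] = [5, 2]
r3 m[slip→φ2] = [7, 3]
r3 m[slip→φ3] = [12, 5]
r3 m[fog→φ0] = [0, 0]
r4 m[φ0→snow] = [1, 8]
r4 m[φ0→fog] = [4, 7]
r4 m[φ1→snow] = [5, 7]
r4 m[φ1→slip] = [9, 4]
r4 m[φ2→sun] = [5, 12]
r4 m[φ2→slip] = [5, 2]
r4 m[φ3→sun] = [5, 10]
r4 m[φ3→slip] = [4, 2]
r4 m[snow→φ0] = [5, 7]
r4 m[snow→φ1] = [1, 8]
r4 m[sun→φ2] = [5, 10]
r4 m[sun→φ3] = [5, 12]
r4 m[slip→φ1] = [9, 4]
r4 m[slip→φ2] = [13, 6]
r4 m[slip→φ3] = [14, 6]
r4 m[fog→φ0] = [0, 0]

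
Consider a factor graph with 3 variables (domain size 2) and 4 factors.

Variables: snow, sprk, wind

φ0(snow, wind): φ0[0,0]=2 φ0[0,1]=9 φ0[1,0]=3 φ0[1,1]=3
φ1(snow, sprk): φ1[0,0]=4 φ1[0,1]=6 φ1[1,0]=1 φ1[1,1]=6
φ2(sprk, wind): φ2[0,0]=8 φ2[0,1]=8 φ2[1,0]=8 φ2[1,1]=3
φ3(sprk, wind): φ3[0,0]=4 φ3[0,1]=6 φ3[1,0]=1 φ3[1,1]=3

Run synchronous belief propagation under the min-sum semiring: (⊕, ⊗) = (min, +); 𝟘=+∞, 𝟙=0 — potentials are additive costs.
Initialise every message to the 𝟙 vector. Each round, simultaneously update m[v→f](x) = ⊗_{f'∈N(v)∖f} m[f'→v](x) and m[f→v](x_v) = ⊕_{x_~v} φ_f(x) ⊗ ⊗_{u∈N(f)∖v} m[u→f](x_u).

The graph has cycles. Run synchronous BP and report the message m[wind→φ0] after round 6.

init: all messages = 𝟙 over 2 values
r1 m[φ0→snow] = [2, 3]
r1 m[φ0→wind] = [2, 3]
r1 m[φ1→snow] = [4, 1]
r1 m[φ1→sprk] = [1, 6]
r1 m[φ2→sprk] = [8, 3]
r1 m[φ2→wind] = [8, 3]
r1 m[φ3→sprk] = [4, 1]
r1 m[φ3→wind] = [1, 3]
r1 m[snow→φ0] = [0, 0]
r1 m[snow→φ1] = [0, 0]
r1 m[sprk→φ1] = [0, 0]
r1 m[sprk→φ2] = [0, 0]
r1 m[sprk→φ3] = [0, 0]
r1 m[wind→φ0] = [0, 0]
r1 m[wind→φ2] = [0, 0]
r1 m[wind→φ3] = [0, 0]
r2 m[φ0→snow] = [2, 3]
r2 m[φ0→wind] = [2, 3]
r2 m[φ1→snow] = [4, 1]
r2 m[φ1→sprk] = [1, 6]
r2 m[φ2→sprk] = [8, 3]
r2 m[φ2→wind] = [8, 3]
r2 m[φ3→sprk] = [4, 1]
r2 m[φ3→wind] = [1, 3]
r2 m[snow→φ0] = [4, 1]
r2 m[snow→φ1] = [2, 3]
r2 m[sprk→φ1] = [12, 4]
r2 m[sprk→φ2] = [5, 7]
r2 m[sprk→φ3] = [9, 9]
r2 m[wind→φ0] = [9, 6]
r2 m[wind→φ2] = [3, 6]
r2 m[wind→φ3] = [10, 6]
r3 m[φ0→snow] = [11, 9]
r3 m[φ0→wind] = [4, 4]
r3 m[φ1→snow] = [10, 10]
r3 m[φ1→sprk] = [4, 8]
r3 m[φ2→sprk] = [11, 9]
r3 m[φ2→wind] = [13, 10]
r3 m[φ3→sprk] = [12, 9]
r3 m[φ3→wind] = [10, 12]
r3 m[snow→φ0] = [4, 1]
r3 m[snow→φ1] = [2, 3]
r3 m[sprk→φ1] = [12, 4]
r3 m[sprk→φ2] = [5, 7]
r3 m[sprk→φ3] = [9, 9]
r3 m[wind→φ0] = [9, 6]
r3 m[wind→φ2] = [3, 6]
r3 m[wind→φ3] = [10, 6]
r4 m[φ0→snow] = [11, 9]
r4 m[φ0→wind] = [4, 4]
r4 m[φ1→snow] = [10, 10]
r4 m[φ1→sprk] = [4, 8]
r4 m[φ2→sprk] = [11, 9]
r4 m[φ2→wind] = [13, 10]
r4 m[φ3→sprk] = [12, 9]
r4 m[φ3→wind] = [10, 12]
r4 m[snow→φ0] = [10, 10]
r4 m[snow→φ1] = [11, 9]
r4 m[sprk→φ1] = [23, 18]
r4 m[sprk→φ2] = [16, 17]
r4 m[sprk→φ3] = [15, 17]
r4 m[wind→φ0] = [23, 22]
r4 m[wind→φ2] = [14, 16]
r4 m[wind→φ3] = [17, 14]
r5 m[φ0→snow] = [25, 25]
r5 m[φ0→wind] = [12, 13]
r5 m[φ1→snow] = [24, 24]
r5 m[φ1→sprk] = [10, 15]
r5 m[φ2→sprk] = [22, 19]
r5 m[φ2→wind] = [24, 20]
r5 m[φ3→sprk] = [20, 17]
r5 m[φ3→wind] = [18, 20]
r5 m[snow→φ0] = [10, 10]
r5 m[snow→φ1] = [11, 9]
r5 m[sprk→φ1] = [23, 18]
r5 m[sprk→φ2] = [16, 17]
r5 m[sprk→φ3] = [15, 17]
r5 m[wind→φ0] = [23, 22]
r5 m[wind→φ2] = [14, 16]
r5 m[wind→φ3] = [17, 14]
r6 m[φ0→snow] = [25, 25]
r6 m[φ0→wind] = [12, 13]
r6 m[φ1→snow] = [24, 24]
r6 m[φ1→sprk] = [10, 15]
r6 m[φ2→sprk] = [22, 19]
r6 m[φ2→wind] = [24, 20]
r6 m[φ3→sprk] = [20, 17]
r6 m[φ3→wind] = [18, 20]
r6 m[snow→φ0] = [24, 24]
r6 m[snow→φ1] = [25, 25]
r6 m[sprk→φ1] = [42, 36]
r6 m[sprk→φ2] = [30, 32]
r6 m[sprk→φ3] = [32, 34]
r6 m[wind→φ0] = [42, 40]
r6 m[wind→φ2] = [30, 33]
r6 m[wind→φ3] = [36, 33]

message @ round 6 = [42, 40]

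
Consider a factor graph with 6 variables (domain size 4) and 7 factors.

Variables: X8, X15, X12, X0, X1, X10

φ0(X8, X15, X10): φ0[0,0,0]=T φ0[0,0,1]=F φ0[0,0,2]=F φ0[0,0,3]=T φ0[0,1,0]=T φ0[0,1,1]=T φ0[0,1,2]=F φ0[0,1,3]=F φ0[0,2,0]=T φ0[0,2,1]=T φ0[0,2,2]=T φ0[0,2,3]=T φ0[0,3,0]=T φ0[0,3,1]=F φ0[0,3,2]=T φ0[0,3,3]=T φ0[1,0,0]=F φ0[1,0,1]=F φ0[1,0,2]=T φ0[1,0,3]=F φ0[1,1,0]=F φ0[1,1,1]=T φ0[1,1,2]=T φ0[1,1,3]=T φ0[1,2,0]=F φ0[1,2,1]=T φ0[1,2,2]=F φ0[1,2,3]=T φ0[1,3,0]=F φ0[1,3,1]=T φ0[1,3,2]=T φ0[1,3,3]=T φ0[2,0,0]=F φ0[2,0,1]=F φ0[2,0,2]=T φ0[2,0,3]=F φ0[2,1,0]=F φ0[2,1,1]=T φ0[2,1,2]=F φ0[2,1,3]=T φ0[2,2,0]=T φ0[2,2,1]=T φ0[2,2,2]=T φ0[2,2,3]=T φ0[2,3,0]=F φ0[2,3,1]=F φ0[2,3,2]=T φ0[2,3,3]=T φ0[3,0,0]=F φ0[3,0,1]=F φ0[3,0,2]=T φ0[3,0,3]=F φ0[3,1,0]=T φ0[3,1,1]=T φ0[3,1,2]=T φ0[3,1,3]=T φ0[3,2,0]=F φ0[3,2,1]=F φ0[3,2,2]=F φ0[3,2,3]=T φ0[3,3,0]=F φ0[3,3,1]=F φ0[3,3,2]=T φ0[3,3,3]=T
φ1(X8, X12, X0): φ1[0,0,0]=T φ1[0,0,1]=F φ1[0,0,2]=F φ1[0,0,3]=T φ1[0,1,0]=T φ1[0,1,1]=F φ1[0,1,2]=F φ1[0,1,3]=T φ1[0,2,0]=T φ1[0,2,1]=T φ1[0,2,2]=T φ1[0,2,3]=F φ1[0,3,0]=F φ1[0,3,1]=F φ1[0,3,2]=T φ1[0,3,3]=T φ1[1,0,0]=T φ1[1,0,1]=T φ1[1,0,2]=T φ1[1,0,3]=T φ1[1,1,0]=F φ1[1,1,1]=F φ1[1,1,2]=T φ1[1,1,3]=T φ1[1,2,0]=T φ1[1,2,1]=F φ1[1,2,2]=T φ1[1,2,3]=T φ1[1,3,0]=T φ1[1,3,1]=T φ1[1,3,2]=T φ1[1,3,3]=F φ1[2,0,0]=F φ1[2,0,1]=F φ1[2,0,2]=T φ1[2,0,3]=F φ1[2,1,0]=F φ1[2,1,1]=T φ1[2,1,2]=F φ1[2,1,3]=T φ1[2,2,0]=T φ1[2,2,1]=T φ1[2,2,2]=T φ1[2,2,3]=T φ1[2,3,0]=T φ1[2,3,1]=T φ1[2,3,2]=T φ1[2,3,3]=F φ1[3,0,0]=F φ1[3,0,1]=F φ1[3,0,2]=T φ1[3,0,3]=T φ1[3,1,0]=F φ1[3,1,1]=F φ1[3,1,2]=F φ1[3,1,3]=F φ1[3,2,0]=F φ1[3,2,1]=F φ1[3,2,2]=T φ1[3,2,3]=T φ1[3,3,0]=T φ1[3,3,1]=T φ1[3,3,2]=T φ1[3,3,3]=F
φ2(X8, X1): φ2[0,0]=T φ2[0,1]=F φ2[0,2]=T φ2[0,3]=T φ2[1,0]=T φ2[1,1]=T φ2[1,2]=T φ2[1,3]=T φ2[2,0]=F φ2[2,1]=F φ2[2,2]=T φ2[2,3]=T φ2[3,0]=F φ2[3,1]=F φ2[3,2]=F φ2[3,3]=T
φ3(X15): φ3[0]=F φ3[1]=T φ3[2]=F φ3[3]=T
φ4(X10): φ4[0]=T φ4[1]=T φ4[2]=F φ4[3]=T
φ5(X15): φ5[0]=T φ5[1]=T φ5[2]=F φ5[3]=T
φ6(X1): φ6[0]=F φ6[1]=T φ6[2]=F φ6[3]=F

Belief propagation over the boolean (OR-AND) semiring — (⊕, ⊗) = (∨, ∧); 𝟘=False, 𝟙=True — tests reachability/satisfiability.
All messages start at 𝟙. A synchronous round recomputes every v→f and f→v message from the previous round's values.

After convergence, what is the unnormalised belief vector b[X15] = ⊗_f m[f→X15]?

init: all messages = 𝟙 over 4 values
r1 m[φ0→X8] = [T, T, T, T]
r1 m[φ0→X15] = [T, T, T, T]
r1 m[φ0→X10] = [T, T, T, T]
r1 m[φ1→X8] = [T, T, T, T]
r1 m[φ1→X12] = [T, T, T, T]
r1 m[φ1→X0] = [T, T, T, T]
r1 m[φ2→X8] = [T, T, T, T]
r1 m[φ2→X1] = [T, T, T, T]
r1 m[φ3→X15] = [F, T, F, T]
r1 m[φ4→X10] = [T, T, F, T]
r1 m[φ5→X15] = [T, T, F, T]
r1 m[φ6→X1] = [F, T, F, F]
r1 m[X8→φ0] = [T, T, T, T]
r1 m[X8→φ1] = [T, T, T, T]
r1 m[X8→φ2] = [T, T, T, T]
r1 m[X15→φ0] = [T, T, T, T]
r1 m[X15→φ3] = [T, T, T, T]
r1 m[X15→φ5] = [T, T, T, T]
r1 m[X12→φ1] = [T, T, T, T]
r1 m[X0→φ1] = [T, T, T, T]
r1 m[X1→φ2] = [T, T, T, T]
r1 m[X1→φ6] = [T, T, T, T]
r1 m[X10→φ0] = [T, T, T, T]
r1 m[X10→φ4] = [T, T, T, T]
r2 m[φ0→X8] = [T, T, T, T]
r2 m[φ0→X15] = [T, T, T, T]
r2 m[φ0→X10] = [T, T, T, T]
r2 m[φ1→X8] = [T, T, T, T]
r2 m[φ1→X12] = [T, T, T, T]
r2 m[φ1→X0] = [T, T, T, T]
r2 m[φ2→X8] = [T, T, T, T]
r2 m[φ2→X1] = [T, T, T, T]
r2 m[φ3→X15] = [F, T, F, T]
r2 m[φ4→X10] = [T, T, F, T]
r2 m[φ5→X15] = [T, T, F, T]
r2 m[φ6→X1] = [F, T, F, F]
r2 m[X8→φ0] = [T, T, T, T]
r2 m[X8→φ1] = [T, T, T, T]
r2 m[X8→φ2] = [T, T, T, T]
r2 m[X15→φ0] = [F, T, F, T]
r2 m[X15→φ3] = [T, T, F, T]
r2 m[X15→φ5] = [F, T, F, T]
r2 m[X12→φ1] = [T, T, T, T]
r2 m[X0→φ1] = [T, T, T, T]
r2 m[X1→φ2] = [F, T, F, F]
r2 m[X1→φ6] = [T, T, T, T]
r2 m[X10→φ0] = [T, T, F, T]
r2 m[X10→φ4] = [T, T, T, T]
r3 m[φ0→X8] = [T, T, T, T]
r3 m[φ0→X15] = [T, T, T, T]
r3 m[φ0→X10] = [T, T, T, T]
r3 m[φ1→X8] = [T, T, T, T]
r3 m[φ1→X12] = [T, T, T, T]
r3 m[φ1→X0] = [T, T, T, T]
r3 m[φ2→X8] = [F, T, F, F]
r3 m[φ2→X1] = [T, T, T, T]
r3 m[φ3→X15] = [F, T, F, T]
r3 m[φ4→X10] = [T, T, F, T]
r3 m[φ5→X15] = [T, T, F, T]
r3 m[φ6→X1] = [F, T, F, F]
r3 m[X8→φ0] = [T, T, T, T]
r3 m[X8→φ1] = [T, T, T, T]
r3 m[X8→φ2] = [T, T, T, T]
r3 m[X15→φ0] = [F, T, F, T]
r3 m[X15→φ3] = [T, T, F, T]
r3 m[X15→φ5] = [F, T, F, T]
r3 m[X12→φ1] = [T, T, T, T]
r3 m[X0→φ1] = [T, T, T, T]
r3 m[X1→φ2] = [F, T, F, F]
r3 m[X1→φ6] = [T, T, T, T]
r3 m[X10→φ0] = [T, T, F, T]
r3 m[X10→φ4] = [T, T, T, T]
r4 m[φ0→X8] = [T, T, T, T]
r4 m[φ0→X15] = [T, T, T, T]
r4 m[φ0→X10] = [T, T, T, T]
r4 m[φ1→X8] = [T, T, T, T]
r4 m[φ1→X12] = [T, T, T, T]
r4 m[φ1→X0] = [T, T, T, T]
r4 m[φ2→X8] = [F, T, F, F]
r4 m[φ2→X1] = [T, T, T, T]
r4 m[φ3→X15] = [F, T, F, T]
r4 m[φ4→X10] = [T, T, F, T]
r4 m[φ5→X15] = [T, T, F, T]
r4 m[φ6→X1] = [F, T, F, F]
r4 m[X8→φ0] = [F, T, F, F]
r4 m[X8→φ1] = [F, T, F, F]
r4 m[X8→φ2] = [T, T, T, T]
r4 m[X15→φ0] = [F, T, F, T]
r4 m[X15→φ3] = [T, T, F, T]
r4 m[X15→φ5] = [F, T, F, T]
r4 m[X12→φ1] = [T, T, T, T]
r4 m[X0→φ1] = [T, T, T, T]
r4 m[X1→φ2] = [F, T, F, F]
r4 m[X1→φ6] = [T, T, T, T]
r4 m[X10→φ0] = [T, T, F, T]
r4 m[X10→φ4] = [T, T, T, T]
r5 m[φ0→X8] = [T, T, T, T]
r5 m[φ0→X15] = [F, T, T, T]
r5 m[φ0→X10] = [F, T, T, T]
r5 m[φ1→X8] = [T, T, T, T]
r5 m[φ1→X12] = [T, T, T, T]
r5 m[φ1→X0] = [T, T, T, T]
r5 m[φ2→X8] = [F, T, F, F]
r5 m[φ2→X1] = [T, T, T, T]
r5 m[φ3→X15] = [F, T, F, T]
r5 m[φ4→X10] = [T, T, F, T]
r5 m[φ5→X15] = [T, T, F, T]
r5 m[φ6→X1] = [F, T, F, F]
r5 m[X8→φ0] = [F, T, F, F]
r5 m[X8→φ1] = [F, T, F, F]
r5 m[X8→φ2] = [T, T, T, T]
r5 m[X15→φ0] = [F, T, F, T]
r5 m[X15→φ3] = [T, T, F, T]
r5 m[X15→φ5] = [F, T, F, T]
r5 m[X12→φ1] = [T, T, T, T]
r5 m[X0→φ1] = [T, T, T, T]
r5 m[X1→φ2] = [F, T, F, F]
r5 m[X1→φ6] = [T, T, T, T]
r5 m[X10→φ0] = [T, T, F, T]
r5 m[X10→φ4] = [T, T, T, T]
r6 m[φ0→X8] = [T, T, T, T]
r6 m[φ0→X15] = [F, T, T, T]
r6 m[φ0→X10] = [F, T, T, T]
r6 m[φ1→X8] = [T, T, T, T]
r6 m[φ1→X12] = [T, T, T, T]
r6 m[φ1→X0] = [T, T, T, T]
r6 m[φ2→X8] = [F, T, F, F]
r6 m[φ2→X1] = [T, T, T, T]
r6 m[φ3→X15] = [F, T, F, T]
r6 m[φ4→X10] = [T, T, F, T]
r6 m[φ5→X15] = [T, T, F, T]
r6 m[φ6→X1] = [F, T, F, F]
r6 m[X8→φ0] = [F, T, F, F]
r6 m[X8→φ1] = [F, T, F, F]
r6 m[X8→φ2] = [T, T, T, T]
r6 m[X15→φ0] = [F, T, F, T]
r6 m[X15→φ3] = [F, T, F, T]
r6 m[X15→φ5] = [F, T, F, T]
r6 m[X12→φ1] = [T, T, T, T]
r6 m[X0→φ1] = [T, T, T, T]
r6 m[X1→φ2] = [F, T, F, F]
r6 m[X1→φ6] = [T, T, T, T]
r6 m[X10→φ0] = [T, T, F, T]
r6 m[X10→φ4] = [F, T, T, T]
r7 m[φ0→X8] = [T, T, T, T]
r7 m[φ0→X15] = [F, T, T, T]
r7 m[φ0→X10] = [F, T, T, T]
r7 m[φ1→X8] = [T, T, T, T]
r7 m[φ1→X12] = [T, T, T, T]
r7 m[φ1→X0] = [T, T, T, T]
r7 m[φ2→X8] = [F, T, F, F]
r7 m[φ2→X1] = [T, T, T, T]
r7 m[φ3→X15] = [F, T, F, T]
r7 m[φ4→X10] = [T, T, F, T]
r7 m[φ5→X15] = [T, T, F, T]
r7 m[φ6→X1] = [F, T, F, F]
r7 m[X8→φ0] = [F, T, F, F]
r7 m[X8→φ1] = [F, T, F, F]
r7 m[X8→φ2] = [T, T, T, T]
r7 m[X15→φ0] = [F, T, F, T]
r7 m[X15→φ3] = [F, T, F, T]
r7 m[X15→φ5] = [F, T, F, T]
r7 m[X12→φ1] = [T, T, T, T]
r7 m[X0→φ1] = [T, T, T, T]
r7 m[X1→φ2] = [F, T, F, F]
r7 m[X1→φ6] = [T, T, T, T]
r7 m[X10→φ0] = [T, T, F, T]
r7 m[X10→φ4] = [F, T, T, T]
fixed point reached at round 7
b[X15] = ⊗ incoming = [F, T, F, T]

b[X15] = [F, T, F, T]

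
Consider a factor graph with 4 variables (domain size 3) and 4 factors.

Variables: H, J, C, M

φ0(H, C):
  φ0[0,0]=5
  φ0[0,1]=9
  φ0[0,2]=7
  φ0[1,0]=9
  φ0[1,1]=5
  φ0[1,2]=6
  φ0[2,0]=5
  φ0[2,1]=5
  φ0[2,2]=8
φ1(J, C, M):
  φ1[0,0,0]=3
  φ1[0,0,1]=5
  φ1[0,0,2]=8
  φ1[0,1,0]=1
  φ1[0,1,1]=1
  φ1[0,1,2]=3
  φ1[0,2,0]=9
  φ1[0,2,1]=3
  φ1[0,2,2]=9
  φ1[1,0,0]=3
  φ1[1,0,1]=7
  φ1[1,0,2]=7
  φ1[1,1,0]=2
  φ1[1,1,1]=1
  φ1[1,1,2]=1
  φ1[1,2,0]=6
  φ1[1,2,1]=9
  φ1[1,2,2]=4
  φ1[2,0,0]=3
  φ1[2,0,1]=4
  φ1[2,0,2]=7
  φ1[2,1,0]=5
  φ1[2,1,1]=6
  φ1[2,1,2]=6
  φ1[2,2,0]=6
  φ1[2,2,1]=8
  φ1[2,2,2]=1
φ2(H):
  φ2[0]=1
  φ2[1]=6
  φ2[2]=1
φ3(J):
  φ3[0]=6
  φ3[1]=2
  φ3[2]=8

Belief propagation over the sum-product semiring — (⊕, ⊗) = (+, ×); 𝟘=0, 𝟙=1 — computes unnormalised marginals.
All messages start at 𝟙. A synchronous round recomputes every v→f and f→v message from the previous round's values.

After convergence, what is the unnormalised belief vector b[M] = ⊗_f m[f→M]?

init: all messages = 𝟙 over 3 values
r1 m[φ0→H] = [21, 20, 18]
r1 m[φ0→C] = [19, 19, 21]
r1 m[φ1→J] = [42, 40, 46]
r1 m[φ1→C] = [47, 26, 55]
r1 m[φ1→M] = [38, 44, 46]
r1 m[φ2→H] = [1, 6, 1]
r1 m[φ3→J] = [6, 2, 8]
r1 m[H→φ0] = [1, 1, 1]
r1 m[H→φ2] = [1, 1, 1]
r1 m[J→φ1] = [1, 1, 1]
r1 m[J→φ3] = [1, 1, 1]
r1 m[C→φ0] = [1, 1, 1]
r1 m[C→φ1] = [1, 1, 1]
r1 m[M→φ1] = [1, 1, 1]
r2 m[φ0→H] = [21, 20, 18]
r2 m[φ0→C] = [19, 19, 21]
r2 m[φ1→J] = [42, 40, 46]
r2 m[φ1→C] = [47, 26, 55]
r2 m[φ1→M] = [38, 44, 46]
r2 m[φ2→H] = [1, 6, 1]
r2 m[φ3→J] = [6, 2, 8]
r2 m[H→φ0] = [1, 6, 1]
r2 m[H→φ2] = [21, 20, 18]
r2 m[J→φ1] = [6, 2, 8]
r2 m[J→φ3] = [42, 40, 46]
r2 m[C→φ0] = [47, 26, 55]
r2 m[C→φ1] = [19, 19, 21]
r2 m[M→φ1] = [1, 1, 1]
r3 m[φ0→H] = [854, 883, 805]
r3 m[φ0→C] = [64, 44, 51]
r3 m[φ1→J] = [840, 798, 904]
r3 m[φ1→C] = [242, 174, 284]
r3 m[φ1→M] = [4256, 4608, 5004]
r3 m[φ2→H] = [1, 6, 1]
r3 m[φ3→J] = [6, 2, 8]
r3 m[H→φ0] = [1, 6, 1]
r3 m[H→φ2] = [21, 20, 18]
r3 m[J→φ1] = [6, 2, 8]
r3 m[J→φ3] = [42, 40, 46]
r3 m[C→φ0] = [47, 26, 55]
r3 m[C→φ1] = [19, 19, 21]
r3 m[M→φ1] = [1, 1, 1]
r4 m[φ0→H] = [854, 883, 805]
r4 m[φ0→C] = [64, 44, 51]
r4 m[φ1→J] = [840, 798, 904]
r4 m[φ1→C] = [242, 174, 284]
r4 m[φ1→M] = [4256, 4608, 5004]
r4 m[φ2→H] = [1, 6, 1]
r4 m[φ3→J] = [6, 2, 8]
r4 m[H→φ0] = [1, 6, 1]
r4 m[H→φ2] = [854, 883, 805]
r4 m[J→φ1] = [6, 2, 8]
r4 m[J→φ3] = [840, 798, 904]
r4 m[C→φ0] = [242, 174, 284]
r4 m[C→φ1] = [64, 44, 51]
r4 m[M→φ1] = [1, 1, 1]
r5 m[φ0→H] = [4764, 4752, 4352]
r5 m[φ0→C] = [64, 44, 51]
r5 m[φ1→J] = [2315, 2233, 2409]
r5 m[φ1→C] = [242, 174, 284]
r5 m[φ1→M] = [11086, 12428, 14114]
r5 m[φ2→H] = [1, 6, 1]
r5 m[φ3→J] = [6, 2, 8]
r5 m[H→φ0] = [1, 6, 1]
r5 m[H→φ2] = [854, 883, 805]
r5 m[J→φ1] = [6, 2, 8]
r5 m[J→φ3] = [840, 798, 904]
r5 m[C→φ0] = [242, 174, 284]
r5 m[C→φ1] = [64, 44, 51]
r5 m[M→φ1] = [1, 1, 1]
r6 m[φ0→H] = [4764, 4752, 4352]
r6 m[φ0→C] = [64, 44, 51]
r6 m[φ1→J] = [2315, 2233, 2409]
r6 m[φ1→C] = [242, 174, 284]
r6 m[φ1→M] = [11086, 12428, 14114]
r6 m[φ2→H] = [1, 6, 1]
r6 m[φ3→J] = [6, 2, 8]
r6 m[H→φ0] = [1, 6, 1]
r6 m[H→φ2] = [4764, 4752, 4352]
r6 m[J→φ1] = [6, 2, 8]
r6 m[J→φ3] = [2315, 2233, 2409]
r6 m[C→φ0] = [242, 174, 284]
r6 m[C→φ1] = [64, 44, 51]
r6 m[M→φ1] = [1, 1, 1]
r7 m[φ0→H] = [4764, 4752, 4352]
r7 m[φ0→C] = [64, 44, 51]
r7 m[φ1→J] = [2315, 2233, 2409]
r7 m[φ1→C] = [242, 174, 284]
r7 m[φ1→M] = [11086, 12428, 14114]
r7 m[φ2→H] = [1, 6, 1]
r7 m[φ3→J] = [6, 2, 8]
r7 m[H→φ0] = [1, 6, 1]
r7 m[H→φ2] = [4764, 4752, 4352]
r7 m[J→φ1] = [6, 2, 8]
r7 m[J→φ3] = [2315, 2233, 2409]
r7 m[C→φ0] = [242, 174, 284]
r7 m[C→φ1] = [64, 44, 51]
r7 m[M→φ1] = [1, 1, 1]
fixed point reached at round 7
b[M] = ⊗ incoming = [11086, 12428, 14114]

b[M] = [11086, 12428, 14114]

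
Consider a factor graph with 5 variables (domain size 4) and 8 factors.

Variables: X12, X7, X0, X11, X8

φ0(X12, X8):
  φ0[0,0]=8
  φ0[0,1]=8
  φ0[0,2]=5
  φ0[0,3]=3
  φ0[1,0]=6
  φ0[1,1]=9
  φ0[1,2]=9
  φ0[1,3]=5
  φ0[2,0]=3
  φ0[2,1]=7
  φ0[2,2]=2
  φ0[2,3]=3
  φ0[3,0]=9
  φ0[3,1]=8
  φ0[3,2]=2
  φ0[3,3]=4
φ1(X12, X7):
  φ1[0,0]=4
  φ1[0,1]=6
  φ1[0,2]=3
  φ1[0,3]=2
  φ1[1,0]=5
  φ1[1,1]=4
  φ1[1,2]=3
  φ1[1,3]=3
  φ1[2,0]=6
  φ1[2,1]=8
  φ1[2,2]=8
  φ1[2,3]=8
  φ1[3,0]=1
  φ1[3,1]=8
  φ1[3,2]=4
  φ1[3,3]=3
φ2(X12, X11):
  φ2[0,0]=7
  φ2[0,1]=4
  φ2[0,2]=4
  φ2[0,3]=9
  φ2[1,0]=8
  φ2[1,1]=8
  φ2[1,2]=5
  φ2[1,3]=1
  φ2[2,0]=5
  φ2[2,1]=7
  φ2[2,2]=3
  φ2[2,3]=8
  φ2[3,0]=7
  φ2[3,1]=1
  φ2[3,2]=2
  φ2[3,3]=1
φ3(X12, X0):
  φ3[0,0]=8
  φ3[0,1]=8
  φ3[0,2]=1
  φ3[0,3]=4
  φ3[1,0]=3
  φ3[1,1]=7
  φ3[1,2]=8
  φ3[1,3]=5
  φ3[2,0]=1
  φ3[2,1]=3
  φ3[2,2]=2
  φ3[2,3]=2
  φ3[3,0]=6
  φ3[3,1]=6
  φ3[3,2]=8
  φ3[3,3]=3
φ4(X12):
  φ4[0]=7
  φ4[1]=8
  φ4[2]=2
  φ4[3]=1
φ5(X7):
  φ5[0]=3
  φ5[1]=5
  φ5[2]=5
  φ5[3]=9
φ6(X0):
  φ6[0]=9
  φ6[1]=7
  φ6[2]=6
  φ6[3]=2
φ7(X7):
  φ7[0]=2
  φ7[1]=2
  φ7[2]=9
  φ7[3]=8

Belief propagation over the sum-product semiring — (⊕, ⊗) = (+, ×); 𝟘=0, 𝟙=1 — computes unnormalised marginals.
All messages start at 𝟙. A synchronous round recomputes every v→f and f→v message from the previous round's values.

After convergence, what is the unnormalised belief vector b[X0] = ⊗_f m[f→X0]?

init: all messages = 𝟙 over 4 values
r1 m[φ0→X12] = [24, 29, 15, 23]
r1 m[φ0→X8] = [26, 32, 18, 15]
r1 m[φ1→X12] = [15, 15, 30, 16]
r1 m[φ1→X7] = [16, 26, 18, 16]
r1 m[φ2→X12] = [24, 22, 23, 11]
r1 m[φ2→X11] = [27, 20, 14, 19]
r1 m[φ3→X12] = [21, 23, 8, 23]
r1 m[φ3→X0] = [18, 24, 19, 14]
r1 m[φ4→X12] = [7, 8, 2, 1]
r1 m[φ5→X7] = [3, 5, 5, 9]
r1 m[φ6→X0] = [9, 7, 6, 2]
r1 m[φ7→X7] = [2, 2, 9, 8]
r1 m[X12→φ0] = [1, 1, 1, 1]
r1 m[X12→φ1] = [1, 1, 1, 1]
r1 m[X12→φ2] = [1, 1, 1, 1]
r1 m[X12→φ3] = [1, 1, 1, 1]
r1 m[X12→φ4] = [1, 1, 1, 1]
r1 m[X7→φ1] = [1, 1, 1, 1]
r1 m[X7→φ5] = [1, 1, 1, 1]
r1 m[X7→φ7] = [1, 1, 1, 1]
r1 m[X0→φ3] = [1, 1, 1, 1]
r1 m[X0→φ6] = [1, 1, 1, 1]
r1 m[X11→φ2] = [1, 1, 1, 1]
r1 m[X8→φ0] = [1, 1, 1, 1]
r2 m[φ0→X12] = [24, 29, 15, 23]
r2 m[φ0→X8] = [26, 32, 18, 15]
r2 m[φ1→X12] = [15, 15, 30, 16]
r2 m[φ1→X7] = [16, 26, 18, 16]
r2 m[φ2→X12] = [24, 22, 23, 11]
r2 m[φ2→X11] = [27, 20, 14, 19]
r2 m[φ3→X12] = [21, 23, 8, 23]
r2 m[φ3→X0] = [18, 24, 19, 14]
r2 m[φ4→X12] = [7, 8, 2, 1]
r2 m[φ5→X7] = [3, 5, 5, 9]
r2 m[φ6→X0] = [9, 7, 6, 2]
r2 m[φ7→X7] = [2, 2, 9, 8]
r2 m[X12→φ0] = [52920, 60720, 11040, 4048]
r2 m[X12→φ1] = [84672, 117392, 5520, 5819]
r2 m[X12→φ2] = [52920, 80040, 7200, 8464]
r2 m[X12→φ3] = [60480, 76560, 20700, 4048]
r2 m[X12→φ4] = [181440, 220110, 82800, 93104]
r2 m[X7→φ1] = [6, 10, 45, 72]
r2 m[X7→φ5] = [32, 52, 162, 128]
r2 m[X7→φ7] = [48, 130, 90, 144]
r2 m[X0→φ3] = [9, 7, 6, 2]
r2 m[X0→φ6] = [18, 24, 19, 14]
r2 m[X11→φ2] = [1, 1, 1, 1]
r2 m[X8→φ0] = [1, 1, 1, 1]
r3 m[φ0→X12] = [24, 29, 15, 23]
r3 m[φ0→X8] = [857232, 1079504, 841256, 511672]
r3 m[φ1→X12] = [363, 421, 1052, 482]
r3 m[φ1→X7] = [964587, 1068312, 673628, 583137]
r3 m[φ2→X12] = [24, 22, 23, 11]
r3 m[φ2→X11] = [1106008, 910864, 650408, 622384]
r3 m[φ3→X12] = [142, 134, 46, 150]
r3 m[φ3→X0] = [758508, 1106148, 746744, 678264]
r3 m[φ4→X12] = [7, 8, 2, 1]
r3 m[φ5→X7] = [3, 5, 5, 9]
r3 m[φ6→X0] = [9, 7, 6, 2]
r3 m[φ7→X7] = [2, 2, 9, 8]
r3 m[X12→φ0] = [52920, 60720, 11040, 4048]
r3 m[X12→φ1] = [84672, 117392, 5520, 5819]
r3 m[X12→φ2] = [52920, 80040, 7200, 8464]
r3 m[X12→φ3] = [60480, 76560, 20700, 4048]
r3 m[X12→φ4] = [181440, 220110, 82800, 93104]
r3 m[X7→φ1] = [6, 10, 45, 72]
r3 m[X7→φ5] = [32, 52, 162, 128]
r3 m[X7→φ7] = [48, 130, 90, 144]
r3 m[X0→φ3] = [9, 7, 6, 2]
r3 m[X0→φ6] = [18, 24, 19, 14]
r3 m[X11→φ2] = [1, 1, 1, 1]
r3 m[X8→φ0] = [1, 1, 1, 1]
r4 m[φ0→X12] = [24, 29, 15, 23]
r4 m[φ0→X8] = [857232, 1079504, 841256, 511672]
r4 m[φ1→X12] = [363, 421, 1052, 482]
r4 m[φ1→X7] = [964587, 1068312, 673628, 583137]
r4 m[φ2→X12] = [24, 22, 23, 11]
r4 m[φ2→X11] = [1106008, 910864, 650408, 622384]
r4 m[φ3→X12] = [142, 134, 46, 150]
r4 m[φ3→X0] = [758508, 1106148, 746744, 678264]
r4 m[φ4→X12] = [7, 8, 2, 1]
r4 m[φ5→X7] = [3, 5, 5, 9]
r4 m[φ6→X0] = [9, 7, 6, 2]
r4 m[φ7→X7] = [2, 2, 9, 8]
r4 m[X12→φ0] = [8659728, 9928864, 2226032, 795300]
r4 m[X12→φ1] = [572544, 683936, 31740, 37950]
r4 m[X12→φ2] = [8659728, 13088048, 1451760, 1662900]
r4 m[X12→φ3] = [1463616, 2148784, 725880, 121946]
r4 m[X12→φ4] = [29690496, 35992132, 16695240, 18291900]
r4 m[X7→φ1] = [6, 10, 45, 72]
r4 m[X7→φ5] = [1929174, 2136624, 6062652, 4665096]
r4 m[X7→φ7] = [2893761, 5341560, 3368140, 5248233]
r4 m[X0→φ3] = [9, 7, 6, 2]
r4 m[X0→φ6] = [758508, 1106148, 746744, 678264]
r4 m[X11→φ2] = [1, 1, 1, 1]
r4 m[X8→φ0] = [1, 1, 1, 1]
r5 m[φ0→X12] = [24, 29, 15, 23]
r5 m[φ0→X8] = [142686804, 180582224, 138701080, 85482800]
r5 m[φ1→X12] = [363, 421, 1052, 482]
r5 m[φ1→X7] = [5938246, 6728528, 4175160, 3564666]
r5 m[φ2→X12] = [24, 22, 23, 11]
r5 m[φ2→X11] = [184221580, 151168516, 107760232, 104302580]
r5 m[φ3→X12] = [142, 134, 46, 150]
r5 m[φ3→X0] = [19612836, 29659732, 21081216, 18415982]
r5 m[φ4→X12] = [7, 8, 2, 1]
r5 m[φ5→X7] = [3, 5, 5, 9]
r5 m[φ6→X0] = [9, 7, 6, 2]
r5 m[φ7→X7] = [2, 2, 9, 8]
r5 m[X12→φ0] = [8659728, 9928864, 2226032, 795300]
r5 m[X12→φ1] = [572544, 683936, 31740, 37950]
r5 m[X12→φ2] = [8659728, 13088048, 1451760, 1662900]
r5 m[X12→φ3] = [1463616, 2148784, 725880, 121946]
r5 m[X12→φ4] = [29690496, 35992132, 16695240, 18291900]
r5 m[X7→φ1] = [6, 10, 45, 72]
r5 m[X7→φ5] = [1929174, 2136624, 6062652, 4665096]
r5 m[X7→φ7] = [2893761, 5341560, 3368140, 5248233]
r5 m[X0→φ3] = [9, 7, 6, 2]
r5 m[X0→φ6] = [758508, 1106148, 746744, 678264]
r5 m[X11→φ2] = [1, 1, 1, 1]
r5 m[X8→φ0] = [1, 1, 1, 1]
r6 m[φ0→X12] = [24, 29, 15, 23]
r6 m[φ0→X8] = [142686804, 180582224, 138701080, 85482800]
r6 m[φ1→X12] = [363, 421, 1052, 482]
r6 m[φ1→X7] = [5938246, 6728528, 4175160, 3564666]
r6 m[φ2→X12] = [24, 22, 23, 11]
r6 m[φ2→X11] = [184221580, 151168516, 107760232, 104302580]
r6 m[φ3→X12] = [142, 134, 46, 150]
r6 m[φ3→X0] = [19612836, 29659732, 21081216, 18415982]
r6 m[φ4→X12] = [7, 8, 2, 1]
r6 m[φ5→X7] = [3, 5, 5, 9]
r6 m[φ6→X0] = [9, 7, 6, 2]
r6 m[φ7→X7] = [2, 2, 9, 8]
r6 m[X12→φ0] = [8659728, 9928864, 2226032, 795300]
r6 m[X12→φ1] = [572544, 683936, 31740, 37950]
r6 m[X12→φ2] = [8659728, 13088048, 1451760, 1662900]
r6 m[X12→φ3] = [1463616, 2148784, 725880, 121946]
r6 m[X12→φ4] = [29690496, 35992132, 16695240, 18291900]
r6 m[X7→φ1] = [6, 10, 45, 72]
r6 m[X7→φ5] = [11876492, 13457056, 37576440, 28517328]
r6 m[X7→φ7] = [17814738, 33642640, 20875800, 32081994]
r6 m[X0→φ3] = [9, 7, 6, 2]
r6 m[X0→φ6] = [19612836, 29659732, 21081216, 18415982]
r6 m[X11→φ2] = [1, 1, 1, 1]
r6 m[X8→φ0] = [1, 1, 1, 1]
r7 m[φ0→X12] = [24, 29, 15, 23]
r7 m[φ0→X8] = [142686804, 180582224, 138701080, 85482800]
r7 m[φ1→X12] = [363, 421, 1052, 482]
r7 m[φ1→X7] = [5938246, 6728528, 4175160, 3564666]
r7 m[φ2→X12] = [24, 22, 23, 11]
r7 m[φ2→X11] = [184221580, 151168516, 107760232, 104302580]
r7 m[φ3→X12] = [142, 134, 46, 150]
r7 m[φ3→X0] = [19612836, 29659732, 21081216, 18415982]
r7 m[φ4→X12] = [7, 8, 2, 1]
r7 m[φ5→X7] = [3, 5, 5, 9]
r7 m[φ6→X0] = [9, 7, 6, 2]
r7 m[φ7→X7] = [2, 2, 9, 8]
r7 m[X12→φ0] = [8659728, 9928864, 2226032, 795300]
r7 m[X12→φ1] = [572544, 683936, 31740, 37950]
r7 m[X12→φ2] = [8659728, 13088048, 1451760, 1662900]
r7 m[X12→φ3] = [1463616, 2148784, 725880, 121946]
r7 m[X12→φ4] = [29690496, 35992132, 16695240, 18291900]
r7 m[X7→φ1] = [6, 10, 45, 72]
r7 m[X7→φ5] = [11876492, 13457056, 37576440, 28517328]
r7 m[X7→φ7] = [17814738, 33642640, 20875800, 32081994]
r7 m[X0→φ3] = [9, 7, 6, 2]
r7 m[X0→φ6] = [19612836, 29659732, 21081216, 18415982]
r7 m[X11→φ2] = [1, 1, 1, 1]
r7 m[X8→φ0] = [1, 1, 1, 1]
fixed point reached at round 7
b[X0] = ⊗ incoming = [176515524, 207618124, 126487296, 36831964]

b[X0] = [176515524, 207618124, 126487296, 36831964]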